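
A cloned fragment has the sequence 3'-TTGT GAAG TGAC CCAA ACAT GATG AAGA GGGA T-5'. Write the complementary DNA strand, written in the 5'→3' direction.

5'-AACACTTCACTGGGTTTGTACTACTTCTCCCTA-3'

The strand is given 3'→5', so its complement runs 5'→3' in the same left-to-right order: pair each base A↔T, G↔C.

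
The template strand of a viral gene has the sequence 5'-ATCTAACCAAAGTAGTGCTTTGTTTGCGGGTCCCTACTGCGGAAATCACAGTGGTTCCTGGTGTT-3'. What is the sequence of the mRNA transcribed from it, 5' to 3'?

RNA polymerase reads the template 3'→5' and synthesizes mRNA 5'→3' by base-pairing (A→U, T→A, G↔C). The complement of the template is TAGATTGGTTTCATCACGAAACAAACGCCCAGGGATGACGCCTTTAGTGTCACCAAGGACCACAA; antiparallel, so 5'→3' the coding strand is AACACCAGGAACCACTGTGATTTCCGCAGTAGGGACCCGCAAACAAAGCACTACTTTGGTTAGAT. Replace T with U for the mRNA.

5'-AACACCAGGAACCACUGUGAUUUCCGCAGUAGGGACCCGCAAACAAAGCACUACUUUGGUUAGAU-3'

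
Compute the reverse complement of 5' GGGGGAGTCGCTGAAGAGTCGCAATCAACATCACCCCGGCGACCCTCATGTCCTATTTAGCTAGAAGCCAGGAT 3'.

5'-ATCCTGGCTTCTAGCTAAATAGGACATGAGGGTCGCCGGGGTGATGTTGATTGCGACTCTTCAGCGACTCCCCC-3'

Complement each base (A↔T, G↔C): CCCCCTCAGCGACTTCTCAGCGTTAGTTGTAGTGGGGCCGCTGGGAGTACAGGATAAATCGATCTTCGGTCCTA. Then reverse.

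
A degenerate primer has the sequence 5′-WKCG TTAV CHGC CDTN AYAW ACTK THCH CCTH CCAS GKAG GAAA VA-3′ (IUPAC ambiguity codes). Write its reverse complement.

Standard pairs A↔T, G↔C; ambiguity codes pair Y↔R, K↔M, W↔W, S↔S, D↔H, V↔B, N↔N. Complement (WMGCAATBGDCGGHANTRTWTGAMADGDGGADGGTSCMTCCTTTBT), then reverse for 5'→3'.

5′-TBTTTCCTMCSTGGDAGGDGDAMAGTWTRTNAHGGCDGBTAACGMW-3′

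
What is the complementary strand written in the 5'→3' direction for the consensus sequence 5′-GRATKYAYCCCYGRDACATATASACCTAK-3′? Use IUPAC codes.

5'-MTAGGTSTATATGTHYCRGGGRTRMATYC-3'

Standard pairs A↔T, G↔C; ambiguity codes pair R↔Y, K↔M, S↔S, D↔H. Complement (CYTAMRTRGGGRCYHTGTATATSTGGATM), then reverse for 5'→3'.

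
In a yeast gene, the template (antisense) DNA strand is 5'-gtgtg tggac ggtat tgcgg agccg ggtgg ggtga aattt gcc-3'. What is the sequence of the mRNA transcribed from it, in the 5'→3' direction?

5'-GGCAAAUUUCACCCCACCCGGCUCCGCAAUACCGUCCACACAC-3'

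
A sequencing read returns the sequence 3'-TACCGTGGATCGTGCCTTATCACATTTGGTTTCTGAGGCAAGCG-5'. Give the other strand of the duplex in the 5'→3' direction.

The strand is given 3'→5', so its complement runs 5'→3' in the same left-to-right order: pair each base A↔T, G↔C.

5'-ATGGCACCTAGCACGGAATAGTGTAAACCAAAGACTCCGTTCGC-3'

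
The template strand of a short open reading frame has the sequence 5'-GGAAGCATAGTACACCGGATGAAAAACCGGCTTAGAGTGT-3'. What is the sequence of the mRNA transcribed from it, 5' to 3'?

5′-ACACUCUAAGCCGGUUUUUCAUCCGGUGUACUAUGCUUCC-3′

The mRNA has the sequence of the coding strand (reverse complement of the template) with T→U. Reverse complement of GGAAGCATAGTACACCGGATGAAAAACCGGCTTAGAGTGT is ACACTCTAAGCCGGTTTTTCATCCGGTGTACTATGCTTCC; then T→U.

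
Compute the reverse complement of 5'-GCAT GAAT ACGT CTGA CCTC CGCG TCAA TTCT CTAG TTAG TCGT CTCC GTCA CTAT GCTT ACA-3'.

5'-TGTAAGCATAGTGACGGAGACGACTAACTAGAGAATTGACGCGGAGGTCAGACGTATTCATGC-3'

Reading the sequence 3'→5' and pairing each base (A↔T, G↔C) gives the reverse complement directly.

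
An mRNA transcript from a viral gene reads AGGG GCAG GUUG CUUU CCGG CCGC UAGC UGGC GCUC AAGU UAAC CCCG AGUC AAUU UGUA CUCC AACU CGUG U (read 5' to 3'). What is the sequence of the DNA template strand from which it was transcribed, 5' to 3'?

5'-ACACGAGTTGGAGTACAAATTGACTCGGGGTTAACTTGAGCGCCAGCTAGCGGCCGGAAAGCAACCTGCCCCT-3'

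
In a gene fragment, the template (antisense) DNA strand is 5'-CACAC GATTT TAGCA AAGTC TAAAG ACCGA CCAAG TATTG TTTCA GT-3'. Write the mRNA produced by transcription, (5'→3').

5'-ACUGAAACAAUACUUGGUCGGUCUUUAGACUUUGCUAAAAUCGUGUG-3'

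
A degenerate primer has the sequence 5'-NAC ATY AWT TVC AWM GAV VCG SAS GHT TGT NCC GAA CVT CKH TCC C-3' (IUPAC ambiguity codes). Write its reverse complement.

5'-GGGADMGABGTTCGGNACAADCSTSCGBBTCKWTGBAAWTRATGTN-3'

Standard pairs A↔T, G↔C; ambiguity codes pair Y↔R, M↔K, W↔W, S↔S, H↔D, V↔B, N↔N. Complement (NTGTARTWAABGTWKCTBBGCSTSCDAACANGGCTTGBAGMDAGGG), then reverse for 5'→3'.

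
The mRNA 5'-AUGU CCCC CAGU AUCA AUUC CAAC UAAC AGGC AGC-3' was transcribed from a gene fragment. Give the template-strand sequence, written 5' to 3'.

Replace U with T to get the coding DNA strand: ATGTCCCCCAGTATCAATTCCAACTAACAGGCAGC. The template strand is its reverse complement (complement TACAGGGGGTCATAGTTAAGGTTGATTGTCCGTCG, then reverse).

5'-GCTGCCTGTTAGTTGGAATTGATACTGGGGGACAT-3'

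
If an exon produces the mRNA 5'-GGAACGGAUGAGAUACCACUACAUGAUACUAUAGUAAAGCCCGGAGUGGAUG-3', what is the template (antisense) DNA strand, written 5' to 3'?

5′-CATCCACTCCGGGCTTTACTATAGTATCATGTAGTGGTATCTCATCCGTTCC-3′

Replace U with T to get the coding DNA strand: GGAACGGATGAGATACCACTACATGATACTATAGTAAAGCCCGGAGTGGATG. The template strand is its reverse complement (complement CCTTGCCTACTCTATGGTGATGTACTATGATATCATTTCGGGCCTCACCTAC, then reverse).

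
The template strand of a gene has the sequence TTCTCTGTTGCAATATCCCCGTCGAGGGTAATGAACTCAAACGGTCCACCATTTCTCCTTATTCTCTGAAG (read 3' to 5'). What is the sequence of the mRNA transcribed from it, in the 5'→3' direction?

5'-AAGAGACAACGUUAUAGGGGCAGCUCCCAUUACUUGAGUUUGCCAGGUGGUAAAGAGGAAUAAGAGACUUC-3'

Reading the template 3'→5' as shown, RNA polymerase pairs each base (A→U, T→A, G↔C) to build mRNA 5'→3' directly.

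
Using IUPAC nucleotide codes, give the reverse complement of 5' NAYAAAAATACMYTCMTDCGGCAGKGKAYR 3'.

5'-YRTMCMCTGCCGHAKGARKGTATTTTTRTN-3'

Standard pairs A↔T, G↔C; ambiguity codes pair R↔Y, M↔K, D↔H, N↔N. Complement (NTRTTTTTATGKRAGKAHGCCGTCMCMTRY), then reverse for 5'→3'.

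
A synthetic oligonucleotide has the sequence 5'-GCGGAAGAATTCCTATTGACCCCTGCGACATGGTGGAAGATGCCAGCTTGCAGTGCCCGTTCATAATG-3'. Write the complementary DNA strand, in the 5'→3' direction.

5'-CATTATGAACGGGCACTGCAAGCTGGCATCTTCCACCATGTCGCAGGGGTCAATAGGAATTCTTCCGC-3'

Pairing A↔T and G↔C gives CGCCTTCTTAAGGATAACTGGGGACGCTGTACCACCTTCTACGGTCGAACGTCACGGGCAAGTATTAC, running 3'→5'. Reverse for the 5'→3' convention.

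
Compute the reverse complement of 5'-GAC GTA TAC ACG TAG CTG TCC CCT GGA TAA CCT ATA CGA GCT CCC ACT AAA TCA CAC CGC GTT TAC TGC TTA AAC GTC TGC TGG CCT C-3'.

5'-GAGGCCAGCAGACGTTTAAGCAGTAAACGCGGTGTGATTTAGTGGGAGCTCGTATAGGTTATCCAGGGGACAGCTACGTGTATACGTC-3'

Reading the sequence 3'→5' and pairing each base (A↔T, G↔C) gives the reverse complement directly.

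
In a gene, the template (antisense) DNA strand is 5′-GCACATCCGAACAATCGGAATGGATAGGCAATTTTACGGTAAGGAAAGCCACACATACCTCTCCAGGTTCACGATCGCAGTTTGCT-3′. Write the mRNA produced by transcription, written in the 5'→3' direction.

RNA polymerase reads the template 3'→5' and synthesizes mRNA 5'→3' by base-pairing (A→U, T→A, G↔C). The complement of the template is CGTGTAGGCTTGTTAGCCTTACCTATCCGTTAAAATGCCATTCCTTTCGGTGTGTATGGAGAGGTCCAAGTGCTAGCGTCAAACGA; antiparallel, so 5'→3' the coding strand is AGCAAACTGCGATCGTGAACCTGGAGAGGTATGTGTGGCTTTCCTTACCGTAAAATTGCCTATCCATTCCGATTGTTCGGATGTGC. Replace T with U for the mRNA.

5′-AGCAAACUGCGAUCGUGAACCUGGAGAGGUAUGUGUGGCUUUCCUUACCGUAAAAUUGCCUAUCCAUUCCGAUUGUUCGGAUGUGC-3′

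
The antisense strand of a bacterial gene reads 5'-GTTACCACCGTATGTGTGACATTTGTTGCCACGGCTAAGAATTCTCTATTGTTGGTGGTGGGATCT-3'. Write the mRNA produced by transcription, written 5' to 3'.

RNA polymerase reads the template 3'→5' and synthesizes mRNA 5'→3' by base-pairing (A→U, T→A, G↔C). The complement of the template is CAATGGTGGCATACACACTGTAAACAACGGTGCCGATTCTTAAGAGATAACAACCACCACCCTAGA; antiparallel, so 5'→3' the coding strand is AGATCCCACCACCAACAATAGAGAATTCTTAGCCGTGGCAACAAATGTCACACATACGGTGGTAAC. Replace T with U for the mRNA.

5′-AGAUCCCACCACCAACAAUAGAGAAUUCUUAGCCGUGGCAACAAAUGUCACACAUACGGUGGUAAC-3′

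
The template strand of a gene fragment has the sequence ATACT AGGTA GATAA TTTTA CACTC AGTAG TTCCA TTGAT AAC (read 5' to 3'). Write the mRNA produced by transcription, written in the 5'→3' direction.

5'-GUUAUCAAUGGAACUACUGAGUGUAAAAUUAUCUACCUAGUAU-3'

The mRNA has the sequence of the coding strand (reverse complement of the template) with T→U. Reverse complement of ATACTAGGTAGATAATTTTACACTCAGTAGTTCCATTGATAAC is GTTATCAATGGAACTACTGAGTGTAAAATTATCTACCTAGTAT; then T→U.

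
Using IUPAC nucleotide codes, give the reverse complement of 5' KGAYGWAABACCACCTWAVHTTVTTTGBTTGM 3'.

Standard pairs A↔T, G↔C; ambiguity codes pair Y↔R, M↔K, W↔W, B↔V, H↔D. Complement (MCTRCWTTVTGGTGGAWTBDAABAAACVAACK), then reverse for 5'→3'.

5'-KCAAVCAAABAADBTWAGGTGGTVTTWCRTCM-3'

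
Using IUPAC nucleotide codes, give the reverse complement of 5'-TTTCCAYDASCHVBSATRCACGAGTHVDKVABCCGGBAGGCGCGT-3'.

5'-ACGCGCCTVCCGGVTBMHBDACTCGTGYATSVBDGSTHRTGGAAA-3'

Standard pairs A↔T, G↔C; ambiguity codes pair R↔Y, K↔M, S↔S, B↔V, D↔H. Complement (AAAGGTRHTSGDBVSTAYGTGCTCADBHMBTVGGCCVTCCGCGCA), then reverse for 5'→3'.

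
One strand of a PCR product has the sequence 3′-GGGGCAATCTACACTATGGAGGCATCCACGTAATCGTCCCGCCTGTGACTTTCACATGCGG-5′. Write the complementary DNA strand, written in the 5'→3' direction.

The strand is given 3'→5', so its complement runs 5'→3' in the same left-to-right order: pair each base A↔T, G↔C.

5'-CCCCGTTAGATGTGATACCTCCGTAGGTGCATTAGCAGGGCGGACACTGAAAGTGTACGCC-3'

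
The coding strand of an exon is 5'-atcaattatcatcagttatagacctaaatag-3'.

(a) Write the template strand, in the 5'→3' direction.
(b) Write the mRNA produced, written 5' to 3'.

(a) The template strand is the reverse complement of the coding strand: complement TAGTTAATAGTAGTCAATATCTGGATTTATC, then reverse.
(b) mRNA matches the coding strand with T→U.

(a) 5'-CTATTTAGGTCTATAACTGATGATAATTGAT-3'
(b) 5'-AUCAAUUAUCAUCAGUUAUAGACCUAAAUAG-3'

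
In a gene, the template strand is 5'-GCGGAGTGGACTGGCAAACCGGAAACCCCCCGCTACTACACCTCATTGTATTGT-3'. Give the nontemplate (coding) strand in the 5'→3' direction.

The coding strand is complementary and antiparallel to the template: take the complement (A↔T, G↔C) and reverse.

5'-ACAATACAATGAGGTGTAGTAGCGGGGGGTTTCCGGTTTGCCAGTCCACTCCGC-3'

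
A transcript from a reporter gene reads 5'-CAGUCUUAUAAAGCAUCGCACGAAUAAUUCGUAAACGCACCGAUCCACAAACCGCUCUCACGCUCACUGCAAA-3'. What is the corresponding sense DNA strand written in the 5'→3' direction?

5'-CAGTCTTATAAAGCATCGCACGAATAATTCGTAAACGCACCGATCCACAAACCGCTCTCACGCTCACTGCAAA-3'

The coding DNA strand has the same 5'→3' sequence as the mRNA with U replaced by T.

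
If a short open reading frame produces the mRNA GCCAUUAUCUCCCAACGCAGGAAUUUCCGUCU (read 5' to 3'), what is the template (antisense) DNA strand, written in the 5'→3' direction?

Replace U with T to get the coding DNA strand: GCCATTATCTCCCAACGCAGGAATTTCCGTCT. The template strand is its reverse complement (complement CGGTAATAGAGGGTTGCGTCCTTAAAGGCAGA, then reverse).

5′-AGACGGAAATTCCTGCGTTGGGAGATAATGGC-3′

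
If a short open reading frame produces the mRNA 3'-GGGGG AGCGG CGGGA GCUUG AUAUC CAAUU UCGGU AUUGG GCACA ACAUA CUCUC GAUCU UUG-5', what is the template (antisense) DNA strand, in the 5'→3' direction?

5'-CCCCCTCGCCGCCCTCGAACTATAGGTTAAAGCCATAACCCGTGTTGTATGAGAGCTAGAAAC-3'

Written 5'→3' the mRNA is GUUUCUAGCUCUCAUACAACACGGGUUAUGGCUUUAACCUAUAGUUCGAGGGCGGCGAGGGGG, so the coding DNA strand is GTTTCTAGCTCTCATACAACACGGGTTATGGCTTTAACCTATAGTTCGAGGGCGGCGAGGGGG. The template is its reverse complement.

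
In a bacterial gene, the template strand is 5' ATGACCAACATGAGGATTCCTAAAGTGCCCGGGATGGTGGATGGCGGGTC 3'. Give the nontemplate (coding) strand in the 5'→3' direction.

The coding strand is complementary and antiparallel to the template: take the complement (A↔T, G↔C) and reverse.

5′-GACCCGCCATCCACCATCCCGGGCACTTTAGGAATCCTCATGTTGGTCAT-3′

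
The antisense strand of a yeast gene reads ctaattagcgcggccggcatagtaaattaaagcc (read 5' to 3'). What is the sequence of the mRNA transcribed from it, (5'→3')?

RNA polymerase reads the template 3'→5' and synthesizes mRNA 5'→3' by base-pairing (A→U, T→A, G↔C). The complement of the template is GATTAATCGCGCCGGCCGTATCATTTAATTTCGG; antiparallel, so 5'→3' the coding strand is GGCTTTAATTTACTATGCCGGCCGCGCTAATTAG. Replace T with U for the mRNA.

5′-GGCUUUAAUUUACUAUGCCGGCCGCGCUAAUUAG-3′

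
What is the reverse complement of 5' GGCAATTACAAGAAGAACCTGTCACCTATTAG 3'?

5'-CTAATAGGTGACAGGTTCTTCTTGTAATTGCC-3'

Reading the sequence 3'→5' and pairing each base (A↔T, G↔C) gives the reverse complement directly.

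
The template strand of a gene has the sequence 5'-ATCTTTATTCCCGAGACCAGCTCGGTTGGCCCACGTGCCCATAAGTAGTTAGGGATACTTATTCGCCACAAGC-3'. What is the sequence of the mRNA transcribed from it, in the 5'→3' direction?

5′-GCUUGUGGCGAAUAAGUAUCCCUAACUACUUAUGGGCACGUGGGCCAACCGAGCUGGUCUCGGGAAUAAAGAU-3′

The mRNA has the sequence of the coding strand (reverse complement of the template) with T→U. Reverse complement of ATCTTTATTCCCGAGACCAGCTCGGTTGGCCCACGTGCCCATAAGTAGTTAGGGATACTTATTCGCCACAAGC is GCTTGTGGCGAATAAGTATCCCTAACTACTTATGGGCACGTGGGCCAACCGAGCTGGTCTCGGGAATAAAGAT; then T→U.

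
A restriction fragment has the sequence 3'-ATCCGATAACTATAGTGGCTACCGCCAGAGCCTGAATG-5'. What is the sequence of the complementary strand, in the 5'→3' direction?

5′-TAGGCTATTGATATCACCGATGGCGGTCTCGGACTTAC-3′

The strand is given 3'→5', so its complement runs 5'→3' in the same left-to-right order: pair each base A↔T, G↔C.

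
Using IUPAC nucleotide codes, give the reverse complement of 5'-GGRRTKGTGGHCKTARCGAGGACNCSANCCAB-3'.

5'-VTGGNTSGNGTCCTCGYTAMGDCCACMAYYCC-3'

Standard pairs A↔T, G↔C; ambiguity codes pair R↔Y, K↔M, S↔S, B↔V, H↔D, N↔N. Complement (CCYYAMCACCDGMATYGCTCCTGNGSTNGGTV), then reverse for 5'→3'.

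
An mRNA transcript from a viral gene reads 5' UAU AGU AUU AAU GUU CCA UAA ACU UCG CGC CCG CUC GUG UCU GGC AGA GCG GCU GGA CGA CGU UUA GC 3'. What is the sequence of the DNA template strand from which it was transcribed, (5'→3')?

Replace U with T to get the coding DNA strand: TATAGTATTAATGTTCCATAAACTTCGCGCCCGCTCGTGTCTGGCAGAGCGGCTGGACGACGTTTAGC. The template strand is its reverse complement (complement ATATCATAATTACAAGGTATTTGAAGCGCGGGCGAGCACAGACCGTCTCGCCGACCTGCTGCAAATCG, then reverse).

5'-GCTAAACGTCGTCCAGCCGCTCTGCCAGACACGAGCGGGCGCGAAGTTTATGGAACATTAATACTATA-3'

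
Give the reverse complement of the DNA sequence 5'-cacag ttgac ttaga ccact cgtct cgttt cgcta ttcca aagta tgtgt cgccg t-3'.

5′-ACGGCGACACATACTTTGGAATAGCGAAACGAGACGAGTGGTCTAAGTCAACTGTG-3′

Reading the sequence 3'→5' and pairing each base (A↔T, G↔C) gives the reverse complement directly.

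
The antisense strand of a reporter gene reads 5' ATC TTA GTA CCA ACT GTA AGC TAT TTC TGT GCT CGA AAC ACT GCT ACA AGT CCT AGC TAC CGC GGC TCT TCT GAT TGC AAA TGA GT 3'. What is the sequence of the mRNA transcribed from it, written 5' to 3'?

The mRNA has the sequence of the coding strand (reverse complement of the template) with T→U. Reverse complement of ATCTTAGTACCAACTGTAAGCTATTTCTGTGCTCGAAACACTGCTACAAGTCCTAGCTACCGCGGCTCTTCTGATTGCAAATGAGT is ACTCATTTGCAATCAGAAGAGCCGCGGTAGCTAGGACTTGTAGCAGTGTTTCGAGCACAGAAATAGCTTACAGTTGGTACTAAGAT; then T→U.

5'-ACUCAUUUGCAAUCAGAAGAGCCGCGGUAGCUAGGACUUGUAGCAGUGUUUCGAGCACAGAAAUAGCUUACAGUUGGUACUAAGAU-3'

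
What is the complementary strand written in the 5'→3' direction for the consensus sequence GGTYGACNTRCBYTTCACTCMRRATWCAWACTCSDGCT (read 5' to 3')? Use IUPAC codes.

5'-AGCHSGAGTWTGWATYYKGAGTGAARVGYANGTCRACC-3'

Standard pairs A↔T, G↔C; ambiguity codes pair R↔Y, M↔K, W↔W, S↔S, B↔V, D↔H, N↔N. Complement (CCARCTGNAYGVRAAGTGAGKYYTAWGTWTGAGSHCGA), then reverse for 5'→3'.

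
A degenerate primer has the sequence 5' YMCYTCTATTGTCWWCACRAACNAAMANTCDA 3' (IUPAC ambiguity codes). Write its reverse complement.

5'-THGANTKTTNGTTYGTGWWGACAATAGARGKR-3'

Standard pairs A↔T, G↔C; ambiguity codes pair R↔Y, M↔K, W↔W, D↔H, N↔N. Complement (RKGRAGATAACAGWWGTGYTTGNTTKTNAGHT), then reverse for 5'→3'.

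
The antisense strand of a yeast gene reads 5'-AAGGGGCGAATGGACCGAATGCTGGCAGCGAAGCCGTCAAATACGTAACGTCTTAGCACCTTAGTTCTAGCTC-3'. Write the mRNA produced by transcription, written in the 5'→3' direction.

5'-GAGCUAGAACUAAGGUGCUAAGACGUUACGUAUUUGACGGCUUCGCUGCCAGCAUUCGGUCCAUUCGCCCCUU-3'

The mRNA has the sequence of the coding strand (reverse complement of the template) with T→U. Reverse complement of AAGGGGCGAATGGACCGAATGCTGGCAGCGAAGCCGTCAAATACGTAACGTCTTAGCACCTTAGTTCTAGCTC is GAGCTAGAACTAAGGTGCTAAGACGTTACGTATTTGACGGCTTCGCTGCCAGCATTCGGTCCATTCGCCCCTT; then T→U.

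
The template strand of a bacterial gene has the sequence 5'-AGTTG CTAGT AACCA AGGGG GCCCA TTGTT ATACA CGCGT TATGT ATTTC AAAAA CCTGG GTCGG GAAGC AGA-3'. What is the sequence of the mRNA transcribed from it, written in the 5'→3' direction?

The mRNA has the sequence of the coding strand (reverse complement of the template) with T→U. Reverse complement of AGTTGCTAGTAACCAAGGGGGCCCATTGTTATACACGCGTTATGTATTTCAAAAACCTGGGTCGGGAAGCAGA is TCTGCTTCCCGACCCAGGTTTTTGAAATACATAACGCGTGTATAACAATGGGCCCCCTTGGTTACTAGCAACT; then T→U.

5'-UCUGCUUCCCGACCCAGGUUUUUGAAAUACAUAACGCGUGUAUAACAAUGGGCCCCCUUGGUUACUAGCAACU-3'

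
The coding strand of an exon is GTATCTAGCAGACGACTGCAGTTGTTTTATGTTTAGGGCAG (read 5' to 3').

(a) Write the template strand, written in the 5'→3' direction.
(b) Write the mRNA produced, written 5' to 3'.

(a) The template strand is the reverse complement of the coding strand: complement CATAGATCGTCTGCTGACGTCAACAAAATACAAATCCCGTC, then reverse.
(b) mRNA matches the coding strand with T→U.

(a) 5'-CTGCCCTAAACATAAAACAACTGCAGTCGTCTGCTAGATAC-3'
(b) 5'-GUAUCUAGCAGACGACUGCAGUUGUUUUAUGUUUAGGGCAG-3'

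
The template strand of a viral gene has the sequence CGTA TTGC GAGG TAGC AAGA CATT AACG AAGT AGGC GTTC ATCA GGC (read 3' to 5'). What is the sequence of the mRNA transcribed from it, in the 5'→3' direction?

5'-GCAUAACGCUCCAUCGUUCUGUAAUUGCUUCAUCCGCAAGUAGUCCG-3'

Reading the template 3'→5' as shown, RNA polymerase pairs each base (A→U, T→A, G↔C) to build mRNA 5'→3' directly.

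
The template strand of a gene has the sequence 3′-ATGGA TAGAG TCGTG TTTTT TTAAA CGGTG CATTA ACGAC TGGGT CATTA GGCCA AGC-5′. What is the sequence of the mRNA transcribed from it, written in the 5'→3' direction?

Reading the template 3'→5' as shown, RNA polymerase pairs each base (A→U, T→A, G↔C) to build mRNA 5'→3' directly.

5′-UACCUAUCUCAGCACAAAAAAAUUUGCCACGUAAUUGCUGACCCAGUAAUCCGGUUCG-3′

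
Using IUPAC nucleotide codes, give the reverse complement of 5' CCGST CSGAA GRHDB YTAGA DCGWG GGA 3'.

5'-TCCCWCGHTCTARVHDYCTTCSGASCGG-3'

Standard pairs A↔T, G↔C; ambiguity codes pair R↔Y, W↔W, S↔S, B↔V, D↔H. Complement (GGCSAGSCTTCYDHVRATCTHGCWCCCT), then reverse for 5'→3'.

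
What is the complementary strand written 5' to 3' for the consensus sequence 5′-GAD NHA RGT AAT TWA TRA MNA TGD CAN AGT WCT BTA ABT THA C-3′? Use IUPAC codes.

Standard pairs A↔T, G↔C; ambiguity codes pair R↔Y, M↔K, W↔W, B↔V, D↔H, N↔N. Complement (CTHNDTYCATTAAWTAYTKNTACHGTNTCAWGAVATTVAADTG), then reverse for 5'→3'.

5'-GTDAAVTTAVAGWACTNTGHCATNKTYATWAATTACYTDNHTC-3'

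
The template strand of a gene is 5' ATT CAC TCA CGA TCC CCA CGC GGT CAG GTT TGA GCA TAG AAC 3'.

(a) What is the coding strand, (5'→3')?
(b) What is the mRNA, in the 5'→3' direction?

(a) 5'-GTTCTATGCTCAAACCTGACCGCGTGGGGATCGTGAGTGAAT-3'
(b) 5'-GUUCUAUGCUCAAACCUGACCGCGUGGGGAUCGUGAGUGAAU-3'

(a) The coding strand is the reverse complement of the template: complement TAAGTGAGTGCTAGGGGTGCGCCAGTCCAAACTCGTATCTTG, then reverse.
(b) mRNA has the coding-strand sequence with T→U.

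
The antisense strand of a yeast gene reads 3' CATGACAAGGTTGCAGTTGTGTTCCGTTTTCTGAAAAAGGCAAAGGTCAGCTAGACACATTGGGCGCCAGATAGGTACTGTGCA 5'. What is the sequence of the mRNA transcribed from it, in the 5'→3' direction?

5'-GUACUGUUCCAACGUCAACACAAGGCAAAAGACUUUUUCCGUUUCCAGUCGAUCUGUGUAACCCGCGGUCUAUCCAUGACACGU-3'

Reading the template 3'→5' as shown, RNA polymerase pairs each base (A→U, T→A, G↔C) to build mRNA 5'→3' directly.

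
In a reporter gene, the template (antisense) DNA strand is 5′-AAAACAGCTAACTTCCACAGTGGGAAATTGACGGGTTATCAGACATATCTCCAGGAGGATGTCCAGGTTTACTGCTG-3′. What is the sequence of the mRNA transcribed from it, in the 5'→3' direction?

The mRNA has the sequence of the coding strand (reverse complement of the template) with T→U. Reverse complement of AAAACAGCTAACTTCCACAGTGGGAAATTGACGGGTTATCAGACATATCTCCAGGAGGATGTCCAGGTTTACTGCTG is CAGCAGTAAACCTGGACATCCTCCTGGAGATATGTCTGATAACCCGTCAATTTCCCACTGTGGAAGTTAGCTGTTTT; then T→U.

5'-CAGCAGUAAACCUGGACAUCCUCCUGGAGAUAUGUCUGAUAACCCGUCAAUUUCCCACUGUGGAAGUUAGCUGUUUU-3'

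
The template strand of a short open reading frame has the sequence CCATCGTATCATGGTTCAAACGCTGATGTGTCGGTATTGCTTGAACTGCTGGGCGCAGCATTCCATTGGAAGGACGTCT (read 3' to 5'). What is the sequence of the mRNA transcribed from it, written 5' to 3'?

5'-GGUAGCAUAGUACCAAGUUUGCGACUACACAGCCAUAACGAACUUGACGACCCGCGUCGUAAGGUAACCUUCCUGCAGA-3'

Reading the template 3'→5' as shown, RNA polymerase pairs each base (A→U, T→A, G↔C) to build mRNA 5'→3' directly.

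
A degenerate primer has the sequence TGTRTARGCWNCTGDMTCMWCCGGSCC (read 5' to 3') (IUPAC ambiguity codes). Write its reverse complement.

5'-GGSCCGGWKGAKHCAGNWGCYTAYACA-3'

Standard pairs A↔T, G↔C; ambiguity codes pair R↔Y, M↔K, W↔W, S↔S, D↔H, N↔N. Complement (ACAYATYCGWNGACHKAGKWGGCCSGG), then reverse for 5'→3'.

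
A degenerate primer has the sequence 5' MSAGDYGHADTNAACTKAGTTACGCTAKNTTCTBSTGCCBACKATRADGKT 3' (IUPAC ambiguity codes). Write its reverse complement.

Standard pairs A↔T, G↔C; ambiguity codes pair R↔Y, M↔K, S↔S, B↔V, D↔H, N↔N. Complement (KSTCHRCDTHANTTGAMTCAATGCGATMNAAGAVSACGGVTGMTAYTHCMA), then reverse for 5'→3'.

5'-AMCHTYATMGTVGGCASVAGAANMTAGCGTAACTMAGTTNAHTDCRHCTSK-3'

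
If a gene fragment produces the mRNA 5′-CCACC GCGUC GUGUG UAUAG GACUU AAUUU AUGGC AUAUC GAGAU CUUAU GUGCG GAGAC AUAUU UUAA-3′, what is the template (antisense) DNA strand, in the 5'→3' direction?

5'-TTAAAATATGTCTCCGCACATAAGATCTCGATATGCCATAAATTAAGTCCTATACACACGACGCGGTGG-3'

Replace U with T to get the coding DNA strand: CCACCGCGTCGTGTGTATAGGACTTAATTTATGGCATATCGAGATCTTATGTGCGGAGACATATTTTAA. The template strand is its reverse complement (complement GGTGGCGCAGCACACATATCCTGAATTAAATACCGTATAGCTCTAGAATACACGCCTCTGTATAAAATT, then reverse).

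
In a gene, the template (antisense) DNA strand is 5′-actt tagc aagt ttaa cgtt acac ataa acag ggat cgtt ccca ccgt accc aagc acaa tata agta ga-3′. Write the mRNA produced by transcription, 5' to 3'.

RNA polymerase reads the template 3'→5' and synthesizes mRNA 5'→3' by base-pairing (A→U, T→A, G↔C). The complement of the template is TGAAATCGTTCAAATTGCAATGTGTATTTGTCCCTAGCAAGGGTGGCATGGGTTCGTGTTATATTCATCT; antiparallel, so 5'→3' the coding strand is TCTACTTATATTGTGCTTGGGTACGGTGGGAACGATCCCTGTTTATGTGTAACGTTAAACTTGCTAAAGT. Replace T with U for the mRNA.

5′-UCUACUUAUAUUGUGCUUGGGUACGGUGGGAACGAUCCCUGUUUAUGUGUAACGUUAAACUUGCUAAAGU-3′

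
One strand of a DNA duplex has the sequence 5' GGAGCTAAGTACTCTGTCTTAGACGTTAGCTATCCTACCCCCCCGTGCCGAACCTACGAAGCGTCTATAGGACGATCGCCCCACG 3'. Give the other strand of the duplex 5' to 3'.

5'-CGTGGGGCGATCGTCCTATAGACGCTTCGTAGGTTCGGCACGGGGGGGTAGGATAGCTAACGTCTAAGACAGAGTACTTAGCTCC-3'

Pairing A↔T and G↔C gives CCTCGATTCATGAGACAGAATCTGCAATCGATAGGATGGGGGGGCACGGCTTGGATGCTTCGCAGATATCCTGCTAGCGGGGTGC, running 3'→5'. Reverse for the 5'→3' convention.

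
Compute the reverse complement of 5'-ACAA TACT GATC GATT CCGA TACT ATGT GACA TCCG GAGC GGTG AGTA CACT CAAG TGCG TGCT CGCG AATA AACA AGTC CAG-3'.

5'-CTGGACTTGTTTATTCGCGAGCACGCACTTGAGTGTACTCACCGCTCCGGATGTCACATAGTATCGGAATCGATCAGTATTGT-3'

Reading the sequence 3'→5' and pairing each base (A↔T, G↔C) gives the reverse complement directly.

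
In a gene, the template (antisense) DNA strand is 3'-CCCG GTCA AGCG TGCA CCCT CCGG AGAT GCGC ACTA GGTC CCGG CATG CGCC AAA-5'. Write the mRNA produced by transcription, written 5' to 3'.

Reading the template 3'→5' as shown, RNA polymerase pairs each base (A→U, T→A, G↔C) to build mRNA 5'→3' directly.

5′-GGGCCAGUUCGCACGUGGGAGGCCUCUACGCGUGAUCCAGGGCCGUACGCGGUUU-3′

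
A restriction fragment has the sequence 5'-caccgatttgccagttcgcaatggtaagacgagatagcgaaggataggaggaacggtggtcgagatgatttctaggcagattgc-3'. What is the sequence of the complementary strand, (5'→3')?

Pairing A↔T and G↔C gives GTGGCTAAACGGTCAAGCGTTACCATTCTGCTCTATCGCTTCCTATCCTCCTTGCCACCAGCTCTACTAAAGATCCGTCTAACG, running 3'→5'. Reverse for the 5'→3' convention.

5'-GCAATCTGCCTAGAAATCATCTCGACCACCGTTCCTCCTATCCTTCGCTATCTCGTCTTACCATTGCGAACTGGCAAATCGGTG-3'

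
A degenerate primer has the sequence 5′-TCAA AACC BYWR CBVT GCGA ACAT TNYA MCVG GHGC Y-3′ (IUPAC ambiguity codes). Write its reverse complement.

5'-RGCDCCBGKTRNAATGTTCGCABVGYWRVGGTTTTGA-3'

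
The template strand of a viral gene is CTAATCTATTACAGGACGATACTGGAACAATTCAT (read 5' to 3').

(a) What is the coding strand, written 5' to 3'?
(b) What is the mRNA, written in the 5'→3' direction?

(a) The coding strand is the reverse complement of the template: complement GATTAGATAATGTCCTGCTATGACCTTGTTAAGTA, then reverse.
(b) mRNA has the coding-strand sequence with T→U.

(a) 5'-ATGAATTGTTCCAGTATCGTCCTGTAATAGATTAG-3'
(b) 5′-AUGAAUUGUUCCAGUAUCGUCCUGUAAUAGAUUAG-3′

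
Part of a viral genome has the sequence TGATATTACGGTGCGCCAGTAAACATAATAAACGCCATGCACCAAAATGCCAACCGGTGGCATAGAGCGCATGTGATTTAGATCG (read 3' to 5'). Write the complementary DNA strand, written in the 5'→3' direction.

5'-ACTATAATGCCACGCGGTCATTTGTATTATTTGCGGTACGTGGTTTTACGGTTGGCCACCGTATCTCGCGTACACTAAATCTAGC-3'

The strand is given 3'→5', so its complement runs 5'→3' in the same left-to-right order: pair each base A↔T, G↔C.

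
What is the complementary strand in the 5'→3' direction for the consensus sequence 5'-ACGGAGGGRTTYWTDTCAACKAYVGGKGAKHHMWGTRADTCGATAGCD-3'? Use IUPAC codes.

5'-HGCTATCGAHTYACWKDDMTCMCCBRTMGTTGAHAWRAAYCCCTCCGT-3'

Standard pairs A↔T, G↔C; ambiguity codes pair R↔Y, M↔K, W↔W, D↔H, V↔B. Complement (TGCCTCCCYAARWAHAGTTGMTRBCCMCTMDDKWCAYTHAGCTATCGH), then reverse for 5'→3'.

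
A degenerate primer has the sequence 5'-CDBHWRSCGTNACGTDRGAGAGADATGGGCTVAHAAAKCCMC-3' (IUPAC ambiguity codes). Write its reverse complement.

Standard pairs A↔T, G↔C; ambiguity codes pair R↔Y, M↔K, W↔W, S↔S, B↔V, D↔H, N↔N. Complement (GHVDWYSGCANTGCAHYCTCTCTHTACCCGABTDTTTMGGKG), then reverse for 5'→3'.

5'-GKGGMTTTDTBAGCCCATHTCTCTCYHACGTNACGSYWDVHG-3'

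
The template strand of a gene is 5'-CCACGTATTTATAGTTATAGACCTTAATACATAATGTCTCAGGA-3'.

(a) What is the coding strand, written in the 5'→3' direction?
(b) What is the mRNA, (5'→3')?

(a) The coding strand is the reverse complement of the template: complement GGTGCATAAATATCAATATCTGGAATTATGTATTACAGAGTCCT, then reverse.
(b) mRNA has the coding-strand sequence with T→U.

(a) 5'-TCCTGAGACATTATGTATTAAGGTCTATAACTATAAATACGTGG-3'
(b) 5'-UCCUGAGACAUUAUGUAUUAAGGUCUAUAACUAUAAAUACGUGG-3'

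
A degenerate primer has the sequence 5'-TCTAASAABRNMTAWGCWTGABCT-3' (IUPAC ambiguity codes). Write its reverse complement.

5′-AGVTCAWGCWTAKNYVTTSTTAGA-3′

Standard pairs A↔T, G↔C; ambiguity codes pair R↔Y, M↔K, W↔W, S↔S, B↔V, N↔N. Complement (AGATTSTTVYNKATWCGWACTVGA), then reverse for 5'→3'.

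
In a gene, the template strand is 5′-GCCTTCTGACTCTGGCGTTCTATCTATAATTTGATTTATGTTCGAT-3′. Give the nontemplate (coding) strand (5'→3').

5'-ATCGAACATAAATCAAATTATAGATAGAACGCCAGAGTCAGAAGGC-3'

The coding strand is complementary and antiparallel to the template: take the complement (A↔T, G↔C) and reverse.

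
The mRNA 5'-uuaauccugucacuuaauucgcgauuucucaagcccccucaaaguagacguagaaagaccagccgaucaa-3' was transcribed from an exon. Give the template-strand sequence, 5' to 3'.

Replace U with T to get the coding DNA strand: TTAATCCTGTCACTTAATTCGCGATTTCTCAAGCCCCCTCAAAGTAGACGTAGAAAGACCAGCCGATCAA. The template strand is its reverse complement (complement AATTAGGACAGTGAATTAAGCGCTAAAGAGTTCGGGGGAGTTTCATCTGCATCTTTCTGGTCGGCTAGTT, then reverse).

5'-TTGATCGGCTGGTCTTTCTACGTCTACTTTGAGGGGGCTTGAGAAATCGCGAATTAAGTGACAGGATTAA-3'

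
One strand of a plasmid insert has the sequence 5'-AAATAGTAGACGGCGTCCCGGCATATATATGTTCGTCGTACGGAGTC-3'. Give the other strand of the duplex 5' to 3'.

5'-GACTCCGTACGACGAACATATATATGCCGGGACGCCGTCTACTATTT-3'

Pairing A↔T and G↔C gives TTTATCATCTGCCGCAGGGCCGTATATATACAAGCAGCATGCCTCAG, running 3'→5'. Reverse for the 5'→3' convention.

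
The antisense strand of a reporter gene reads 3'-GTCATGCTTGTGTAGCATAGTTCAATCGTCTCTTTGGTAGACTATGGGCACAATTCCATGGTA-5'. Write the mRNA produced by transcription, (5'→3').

Reading the template 3'→5' as shown, RNA polymerase pairs each base (A→U, T→A, G↔C) to build mRNA 5'→3' directly.

5'-CAGUACGAACACAUCGUAUCAAGUUAGCAGAGAAACCAUCUGAUACCCGUGUUAAGGUACCAU-3'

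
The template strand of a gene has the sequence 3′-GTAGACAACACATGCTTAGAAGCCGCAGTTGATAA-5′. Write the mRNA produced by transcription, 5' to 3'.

Reading the template 3'→5' as shown, RNA polymerase pairs each base (A→U, T→A, G↔C) to build mRNA 5'→3' directly.

5′-CAUCUGUUGUGUACGAAUCUUCGGCGUCAACUAUU-3′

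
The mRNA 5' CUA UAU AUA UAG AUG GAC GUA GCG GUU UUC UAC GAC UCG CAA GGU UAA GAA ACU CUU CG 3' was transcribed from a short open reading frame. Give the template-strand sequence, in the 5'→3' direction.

Replace U with T to get the coding DNA strand: CTATATATATAGATGGACGTAGCGGTTTTCTACGACTCGCAAGGTTAAGAAACTCTTCG. The template strand is its reverse complement (complement GATATATATATCTACCTGCATCGCCAAAAGATGCTGAGCGTTCCAATTCTTTGAGAAGC, then reverse).

5′-CGAAGAGTTTCTTAACCTTGCGAGTCGTAGAAAACCGCTACGTCCATCTATATATATAG-3′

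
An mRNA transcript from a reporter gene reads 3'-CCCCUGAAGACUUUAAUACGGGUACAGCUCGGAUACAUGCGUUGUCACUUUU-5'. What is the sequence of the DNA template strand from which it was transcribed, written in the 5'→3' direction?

5'-GGGGACTTCTGAAATTATGCCCATGTCGAGCCTATGTACGCAACAGTGAAAA-3'

Written 5'→3' the mRNA is UUUUCACUGUUGCGUACAUAGGCUCGACAUGGGCAUAAUUUCAGAAGUCCCC, so the coding DNA strand is TTTTCACTGTTGCGTACATAGGCTCGACATGGGCATAATTTCAGAAGTCCCC. The template is its reverse complement.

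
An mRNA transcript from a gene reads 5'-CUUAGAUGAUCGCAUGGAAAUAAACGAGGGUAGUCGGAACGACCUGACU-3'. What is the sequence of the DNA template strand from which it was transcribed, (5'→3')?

5'-AGTCAGGTCGTTCCGACTACCCTCGTTTATTTCCATGCGATCATCTAAG-3'

Replace U with T to get the coding DNA strand: CTTAGATGATCGCATGGAAATAAACGAGGGTAGTCGGAACGACCTGACT. The template strand is its reverse complement (complement GAATCTACTAGCGTACCTTTATTTGCTCCCATCAGCCTTGCTGGACTGA, then reverse).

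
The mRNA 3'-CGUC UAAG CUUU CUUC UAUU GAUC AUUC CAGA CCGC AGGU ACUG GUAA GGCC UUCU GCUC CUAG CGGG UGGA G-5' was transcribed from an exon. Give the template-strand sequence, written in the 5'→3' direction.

Written 5'→3' the mRNA is GAGGUGGGCGAUCCUCGUCUUCCGGAAUGGUCAUGGACGCCAGACCUUACUAGUUAUCUUCUUUCGAAUCUGC, so the coding DNA strand is GAGGTGGGCGATCCTCGTCTTCCGGAATGGTCATGGACGCCAGACCTTACTAGTTATCTTCTTTCGAATCTGC. The template is its reverse complement.

5'-GCAGATTCGAAAGAAGATAACTAGTAAGGTCTGGCGTCCATGACCATTCCGGAAGACGAGGATCGCCCACCTC-3'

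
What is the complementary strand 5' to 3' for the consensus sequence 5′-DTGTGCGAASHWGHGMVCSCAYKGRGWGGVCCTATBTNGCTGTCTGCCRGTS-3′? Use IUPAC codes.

5'-SACYGGCAGACAGCNAVATAGGBCCWCYCMRTGSGBKCDCWDSTTCGCACAH-3'

Standard pairs A↔T, G↔C; ambiguity codes pair R↔Y, M↔K, W↔W, S↔S, B↔V, D↔H, N↔N. Complement (HACACGCTTSDWCDCKBGSGTRMCYCWCCBGGATAVANCGACAGACGGYCAS), then reverse for 5'→3'.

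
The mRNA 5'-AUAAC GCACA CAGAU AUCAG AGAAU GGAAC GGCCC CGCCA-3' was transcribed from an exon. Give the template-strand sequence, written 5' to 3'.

5′-TGGCGGGGCCGTTCCATTCTCTGATATCTGTGTGCGTTAT-3′

Replace U with T to get the coding DNA strand: ATAACGCACACAGATATCAGAGAATGGAACGGCCCCGCCA. The template strand is its reverse complement (complement TATTGCGTGTGTCTATAGTCTCTTACCTTGCCGGGGCGGT, then reverse).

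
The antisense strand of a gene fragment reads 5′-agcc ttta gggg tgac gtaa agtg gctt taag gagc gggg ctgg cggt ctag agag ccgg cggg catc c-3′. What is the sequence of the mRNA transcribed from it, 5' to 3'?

5'-GGAUGCCCGCCGGCUCUCUAGACCGCCAGCCCCGCUCCUUAAAGCCACUUUACGUCACCCCUAAAGGCU-3'

The mRNA has the sequence of the coding strand (reverse complement of the template) with T→U. Reverse complement of AGCCTTTAGGGGTGACGTAAAGTGGCTTTAAGGAGCGGGGCTGGCGGTCTAGAGAGCCGGCGGGCATCC is GGATGCCCGCCGGCTCTCTAGACCGCCAGCCCCGCTCCTTAAAGCCACTTTACGTCACCCCTAAAGGCT; then T→U.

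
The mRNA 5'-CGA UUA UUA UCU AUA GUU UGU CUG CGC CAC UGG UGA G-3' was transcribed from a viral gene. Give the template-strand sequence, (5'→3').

5'-CTCACCAGTGGCGCAGACAAACTATAGATAATAATCG-3'

Replace U with T to get the coding DNA strand: CGATTATTATCTATAGTTTGTCTGCGCCACTGGTGAG. The template strand is its reverse complement (complement GCTAATAATAGATATCAAACAGACGCGGTGACCACTC, then reverse).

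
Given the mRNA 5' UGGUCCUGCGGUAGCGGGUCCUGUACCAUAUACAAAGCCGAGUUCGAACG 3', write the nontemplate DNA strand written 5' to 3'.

5'-TGGTCCTGCGGTAGCGGGTCCTGTACCATATACAAAGCCGAGTTCGAACG-3'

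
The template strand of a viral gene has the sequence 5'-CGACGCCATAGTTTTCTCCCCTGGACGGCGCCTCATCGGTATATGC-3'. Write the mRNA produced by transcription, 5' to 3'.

RNA polymerase reads the template 3'→5' and synthesizes mRNA 5'→3' by base-pairing (A→U, T→A, G↔C). The complement of the template is GCTGCGGTATCAAAAGAGGGGACCTGCCGCGGAGTAGCCATATACG; antiparallel, so 5'→3' the coding strand is GCATATACCGATGAGGCGCCGTCCAGGGGAGAAAACTATGGCGTCG. Replace T with U for the mRNA.

5′-GCAUAUACCGAUGAGGCGCCGUCCAGGGGAGAAAACUAUGGCGUCG-3′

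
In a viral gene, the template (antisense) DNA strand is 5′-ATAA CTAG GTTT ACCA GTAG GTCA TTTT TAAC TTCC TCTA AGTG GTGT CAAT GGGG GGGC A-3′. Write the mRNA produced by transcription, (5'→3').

RNA polymerase reads the template 3'→5' and synthesizes mRNA 5'→3' by base-pairing (A→U, T→A, G↔C). The complement of the template is TATTGATCCAAATGGTCATCCAGTAAAAATTGAAGGAGATTCACCACAGTTACCCCCCCGT; antiparallel, so 5'→3' the coding strand is TGCCCCCCCATTGACACCACTTAGAGGAAGTTAAAAATGACCTACTGGTAAACCTAGTTAT. Replace T with U for the mRNA.

5'-UGCCCCCCCAUUGACACCACUUAGAGGAAGUUAAAAAUGACCUACUGGUAAACCUAGUUAU-3'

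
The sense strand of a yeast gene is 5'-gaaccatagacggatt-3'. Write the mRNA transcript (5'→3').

5'-GAACCAUAGACGGAUU-3'

The mRNA is synthesized from the template strand, so it matches the coding strand with T replaced by U.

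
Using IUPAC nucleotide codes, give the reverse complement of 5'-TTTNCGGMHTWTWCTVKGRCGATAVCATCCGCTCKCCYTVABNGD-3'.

5'-HCNVTBARGGMGAGCGGATGBTATCGYCMBAGWAWADKCCGNAAA-3'

Standard pairs A↔T, G↔C; ambiguity codes pair R↔Y, M↔K, W↔W, B↔V, D↔H, N↔N. Complement (AAANGCCKDAWAWGABMCYGCTATBGTAGGCGAGMGGRABTVNCH), then reverse for 5'→3'.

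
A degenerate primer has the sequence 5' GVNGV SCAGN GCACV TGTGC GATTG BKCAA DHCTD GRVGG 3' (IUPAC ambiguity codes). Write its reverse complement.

Standard pairs A↔T, G↔C; ambiguity codes pair R↔Y, K↔M, S↔S, B↔V, D↔H, N↔N. Complement (CBNCBSGTCNCGTGBACACGCTAACVMGTTHDGAHCYBCC), then reverse for 5'→3'.

5'-CCBYCHAGDHTTGMVCAATCGCACABGTGCNCTGSBCNBC-3'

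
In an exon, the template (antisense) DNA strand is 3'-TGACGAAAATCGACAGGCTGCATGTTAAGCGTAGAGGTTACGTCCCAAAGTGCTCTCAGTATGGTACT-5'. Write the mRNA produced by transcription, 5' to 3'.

Reading the template 3'→5' as shown, RNA polymerase pairs each base (A→U, T→A, G↔C) to build mRNA 5'→3' directly.

5'-ACUGCUUUUAGCUGUCCGACGUACAAUUCGCAUCUCCAAUGCAGGGUUUCACGAGAGUCAUACCAUGA-3'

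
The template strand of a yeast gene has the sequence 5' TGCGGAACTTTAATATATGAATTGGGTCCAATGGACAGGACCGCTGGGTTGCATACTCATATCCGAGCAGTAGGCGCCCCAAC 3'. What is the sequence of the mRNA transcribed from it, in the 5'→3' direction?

5'-GUUGGGGCGCCUACUGCUCGGAUAUGAGUAUGCAACCCAGCGGUCCUGUCCAUUGGACCCAAUUCAUAUAUUAAAGUUCCGCA-3'

The mRNA has the sequence of the coding strand (reverse complement of the template) with T→U. Reverse complement of TGCGGAACTTTAATATATGAATTGGGTCCAATGGACAGGACCGCTGGGTTGCATACTCATATCCGAGCAGTAGGCGCCCCAAC is GTTGGGGCGCCTACTGCTCGGATATGAGTATGCAACCCAGCGGTCCTGTCCATTGGACCCAATTCATATATTAAAGTTCCGCA; then T→U.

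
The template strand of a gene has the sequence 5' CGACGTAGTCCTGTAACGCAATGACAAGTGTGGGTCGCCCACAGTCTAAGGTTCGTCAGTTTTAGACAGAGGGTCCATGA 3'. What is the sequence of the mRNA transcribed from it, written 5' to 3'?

5'-UCAUGGACCCUCUGUCUAAAACUGACGAACCUUAGACUGUGGGCGACCCACACUUGUCAUUGCGUUACAGGACUACGUCG-3'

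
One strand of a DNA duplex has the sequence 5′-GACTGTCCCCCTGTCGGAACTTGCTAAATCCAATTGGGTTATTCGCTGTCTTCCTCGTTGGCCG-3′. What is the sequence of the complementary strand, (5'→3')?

5'-CGGCCAACGAGGAAGACAGCGAATAACCCAATTGGATTTAGCAAGTTCCGACAGGGGGACAGTC-3'

The complement of GACTGTCCCCCTGTCGGAACTTGCTAAATCCAATTGGGTTATTCGCTGTCTTCCTCGTTGGCCG is CTGACAGGGGGACAGCCTTGAACGATTTAGGTTAACCCAATAAGCGACAGAAGGAGCAACCGGC (A↔T, G↔C). DNA strands are antiparallel, so the complementary strand runs 3'→5'; reversing gives the 5'→3' form.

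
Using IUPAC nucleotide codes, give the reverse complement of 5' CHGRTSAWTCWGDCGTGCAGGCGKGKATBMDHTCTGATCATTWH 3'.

5'-DWAATGATCAGADHKVATMCMCGCCTGCACGHCWGAWTSAYCDG-3'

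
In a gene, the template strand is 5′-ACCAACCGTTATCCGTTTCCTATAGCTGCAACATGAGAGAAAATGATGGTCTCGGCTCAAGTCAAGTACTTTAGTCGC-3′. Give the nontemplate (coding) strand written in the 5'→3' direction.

5'-GCGACTAAAGTACTTGACTTGAGCCGAGACCATCATTTTCTCTCATGTTGCAGCTATAGGAAACGGATAACGGTTGGT-3'

The coding strand is complementary and antiparallel to the template: take the complement (A↔T, G↔C) and reverse.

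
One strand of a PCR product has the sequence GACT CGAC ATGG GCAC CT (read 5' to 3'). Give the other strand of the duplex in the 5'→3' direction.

5'-AGGTGCCCATGTCGAGTC-3'

Pairing A↔T and G↔C gives CTGAGCTGTACCCGTGGA, running 3'→5'. Reverse for the 5'→3' convention.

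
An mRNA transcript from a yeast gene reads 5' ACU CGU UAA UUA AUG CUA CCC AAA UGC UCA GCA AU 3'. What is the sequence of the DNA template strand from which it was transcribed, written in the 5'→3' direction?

5'-ATTGCTGAGCATTTGGGTAGCATTAATTAACGAGT-3'

Replace U with T to get the coding DNA strand: ACTCGTTAATTAATGCTACCCAAATGCTCAGCAAT. The template strand is its reverse complement (complement TGAGCAATTAATTACGATGGGTTTACGAGTCGTTA, then reverse).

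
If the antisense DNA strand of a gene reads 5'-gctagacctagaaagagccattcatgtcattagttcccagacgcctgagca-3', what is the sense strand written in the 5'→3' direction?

The coding strand is complementary and antiparallel to the template: take the complement (A↔T, G↔C) and reverse.

5′-TGCTCAGGCGTCTGGGAACTAATGACATGAATGGCTCTTTCTAGGTCTAGC-3′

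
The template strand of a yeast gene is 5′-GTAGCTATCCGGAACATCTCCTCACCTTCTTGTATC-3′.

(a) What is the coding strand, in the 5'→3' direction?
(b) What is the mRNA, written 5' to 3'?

(a) The coding strand is the reverse complement of the template: complement CATCGATAGGCCTTGTAGAGGAGTGGAAGAACATAG, then reverse.
(b) mRNA has the coding-strand sequence with T→U.

(a) 5′-GATACAAGAAGGTGAGGAGATGTTCCGGATAGCTAC-3′
(b) 5'-GAUACAAGAAGGUGAGGAGAUGUUCCGGAUAGCUAC-3'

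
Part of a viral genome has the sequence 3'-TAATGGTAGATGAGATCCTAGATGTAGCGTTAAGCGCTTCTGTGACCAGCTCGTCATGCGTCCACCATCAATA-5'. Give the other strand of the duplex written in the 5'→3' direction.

5'-ATTACCATCTACTCTAGGATCTACATCGCAATTCGCGAAGACACTGGTCGAGCAGTACGCAGGTGGTAGTTAT-3'

The strand is given 3'→5', so its complement runs 5'→3' in the same left-to-right order: pair each base A↔T, G↔C.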